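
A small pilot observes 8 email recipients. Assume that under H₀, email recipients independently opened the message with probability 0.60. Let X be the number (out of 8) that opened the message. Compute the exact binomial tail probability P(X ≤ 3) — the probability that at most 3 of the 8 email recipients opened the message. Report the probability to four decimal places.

X ~ Binomial(n=8, p=0.60).
P(X ≤ 3) = C(8,0)·0.60^0·0.40^8 + C(8,1)·0.60^1·0.40^7 + C(8,2)·0.60^2·0.40^6 + C(8,3)·0.60^3·0.40^5.
= 0.000655 + 0.007864 + 0.041288 + 0.123863 = 0.1737.

P = 0.1737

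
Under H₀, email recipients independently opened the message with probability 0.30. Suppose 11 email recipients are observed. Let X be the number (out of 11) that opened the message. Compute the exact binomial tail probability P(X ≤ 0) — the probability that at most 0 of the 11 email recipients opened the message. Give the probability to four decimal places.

P = 0.0198

X is binomial with n = 11 and p = 0.30.
P(X ≤ 0) = C(11,0)·0.30^0·0.70^11.
= 0.019773 = 0.0198.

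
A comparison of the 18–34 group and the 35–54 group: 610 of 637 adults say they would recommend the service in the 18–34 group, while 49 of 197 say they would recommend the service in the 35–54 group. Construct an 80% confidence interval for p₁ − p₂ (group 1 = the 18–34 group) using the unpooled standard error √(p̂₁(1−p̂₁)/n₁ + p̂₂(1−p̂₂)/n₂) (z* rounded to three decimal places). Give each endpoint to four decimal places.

p̂₁ = 610/637 = 0.95761, p̂₂ = 49/197 = 0.24873; p̂₁ − p̂₂ = 0.70888.
Unpooled SE = √(p̂₁(1−p̂₁)/n₁ + p̂₂(1−p̂₂)/n₂) = √(0.000063720 + 0.000948548) = 0.031816.
The 80% critical value is z* = 1.282. Margin = 1.282·0.031816 = 0.04079.
Interval: 0.70888 ± 0.04079 → (0.6681, 0.7497).

(0.6681, 0.7497)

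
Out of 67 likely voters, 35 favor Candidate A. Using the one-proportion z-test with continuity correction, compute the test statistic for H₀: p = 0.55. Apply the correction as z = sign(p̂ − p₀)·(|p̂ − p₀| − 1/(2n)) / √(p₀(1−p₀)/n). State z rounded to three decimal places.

p̂ = 35/67 = 0.52239. p̂ − p₀ = -0.027612.
1/(2n) = 0.007463.
Corrected numerator: |-0.027612| − 0.007463 = 0.020149.
Null standard error: √(0.55·0.45/67) = √0.003694030 = 0.060779.
z = −0.020149/0.060779 = -0.332.

z = -0.332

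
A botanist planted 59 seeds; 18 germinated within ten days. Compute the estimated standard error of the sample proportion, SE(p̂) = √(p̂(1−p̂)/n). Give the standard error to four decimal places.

SE = 0.0599

p̂ = 18/59 = 0.30508.
p̂(1−p̂) = 0.212006.
SE = √(0.212006/59) = 0.0599.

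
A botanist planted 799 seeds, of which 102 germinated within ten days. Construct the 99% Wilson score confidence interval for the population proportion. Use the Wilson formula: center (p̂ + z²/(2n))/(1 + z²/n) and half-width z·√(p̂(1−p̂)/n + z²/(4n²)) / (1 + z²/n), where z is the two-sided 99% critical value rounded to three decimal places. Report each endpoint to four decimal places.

(0.1003, 0.1612)

p̂ = 102/799 = 0.12766; z = 2.576, so z² = 6.635776.
1 + z²/n = 1.008305.
Center = (0.12766 + 0.004153)/1.008305 = 0.13073.
Radicand: p̂(1−p̂)/n + z²/(4n²) = 0.000139377 + 0.000002599 = 0.000141976.
Half-width = 2.576·√0.000141976/1.008305 = 0.03044.
So the interval runs from 0.1003 to 0.1612.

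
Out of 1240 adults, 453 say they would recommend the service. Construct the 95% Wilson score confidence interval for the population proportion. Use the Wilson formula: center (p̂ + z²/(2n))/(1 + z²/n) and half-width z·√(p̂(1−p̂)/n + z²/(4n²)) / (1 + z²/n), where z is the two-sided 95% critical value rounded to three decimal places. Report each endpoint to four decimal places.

(0.3390, 0.3925)

p̂ = 453/1240 = 0.36532; z = 1.960, so z² = 3.841600.
Denominator 1 + z²/n = 1 + 3.841600/1240 = 1.003098.
Center = (0.36532 + 0.001549)/1.003098 = 0.36574.
Radicand: p̂(1−p̂)/n + z²/(4n²) = 0.000186985 + 0.000000625 = 0.000187610.
Half-width = 1.960·√0.000187610/1.003098 = 0.02676.
CI: 0.36574 ± 0.02676 = (0.3390, 0.3925).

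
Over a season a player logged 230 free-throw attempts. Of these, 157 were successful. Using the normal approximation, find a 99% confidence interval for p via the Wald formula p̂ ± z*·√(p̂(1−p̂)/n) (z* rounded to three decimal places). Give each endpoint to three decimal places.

(0.604, 0.762)

With x = 157 successes in n = 230, p̂ = 0.68261.
Standard error of p̂: √(0.216654/230) = √0.000941974 = 0.030692.
For 99% confidence, z* = 2.576.
Margin of error: 2.576 × 0.030692 = 0.07906.
Interval: 0.68261 ± 0.07906 → (0.604, 0.762).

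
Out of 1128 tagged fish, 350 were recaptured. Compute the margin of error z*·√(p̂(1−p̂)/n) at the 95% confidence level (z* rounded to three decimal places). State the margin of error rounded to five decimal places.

ME = 0.02700

With x = 350 successes in n = 1128, p̂ = 0.31028.
Standard error of p̂: √(0.214008/1128) = √0.000189723 = 0.013774.
The 95% critical value is z* = 1.960.
So ME = 0.02700.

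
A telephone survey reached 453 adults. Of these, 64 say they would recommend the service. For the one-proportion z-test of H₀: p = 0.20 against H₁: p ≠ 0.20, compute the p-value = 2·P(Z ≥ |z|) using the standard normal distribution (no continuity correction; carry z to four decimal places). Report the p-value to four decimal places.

With x = 64 successes in n = 453, p̂ = 0.14128.
Under H₀, SE = √(p₀(1−p₀)/n) = √(0.20·0.80/453) = √0.000353201 = 0.018794.
z = (p̂ − p₀)/SE = (64/453 − 0.20)/0.018794 ≈ -3.1244.
p-value = 2·P(Z ≥ |z|) with z = -3.1244 → 0.0018.

p-value = 0.0018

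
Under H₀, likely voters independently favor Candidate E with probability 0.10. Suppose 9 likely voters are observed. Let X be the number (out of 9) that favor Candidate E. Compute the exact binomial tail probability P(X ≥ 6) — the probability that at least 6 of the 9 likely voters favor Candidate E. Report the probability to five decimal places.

P = 0.00006

X ~ Binomial(n=9, p=0.10).
P(X ≥ 6) = C(9,6)·0.10^6·0.90^3 + C(9,7)·0.10^7·0.90^2 + C(9,8)·0.10^8·0.90^1 + C(9,9)·0.10^9·0.90^0.
= 0.000061 + 0.000003 + 0.000000 + 0.000000 = 0.00006.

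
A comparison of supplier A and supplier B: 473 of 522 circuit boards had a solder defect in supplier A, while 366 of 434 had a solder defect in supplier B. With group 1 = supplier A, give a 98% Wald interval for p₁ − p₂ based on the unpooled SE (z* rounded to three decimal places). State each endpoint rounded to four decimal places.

(0.0125, 0.1131)

p̂₁ = 473/522 = 0.90613, p̂₂ = 366/434 = 0.84332; p̂₁ − p̂₂ = 0.06281.
SE = √(0.000162947 + 0.000304453) = √0.000467400 = 0.021619.
z* = 2.326 at the 98% level. Margin of error = 0.05029.
Interval: 0.06281 ± 0.05029 → (0.0125, 0.1131).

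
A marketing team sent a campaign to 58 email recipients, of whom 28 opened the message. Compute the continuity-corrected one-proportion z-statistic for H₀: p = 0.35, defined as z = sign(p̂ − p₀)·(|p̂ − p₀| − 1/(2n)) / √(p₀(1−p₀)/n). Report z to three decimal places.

z = 1.982

Sample proportion p̂ = 28/58 = 0.48276. p̂ − p₀ = 0.132759.
1/(2n) = 0.008621.
Corrected numerator: |0.132759| − 0.008621 = 0.124138.
Null standard error: √(0.35·0.65/58) = √0.003922414 = 0.062629.
z = (+)0.124138/0.062629 = 1.982.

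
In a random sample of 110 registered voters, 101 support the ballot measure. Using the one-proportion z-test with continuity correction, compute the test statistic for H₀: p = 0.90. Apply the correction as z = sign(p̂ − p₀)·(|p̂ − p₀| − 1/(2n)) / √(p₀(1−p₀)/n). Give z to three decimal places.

z = 0.477

p̂ = 101/110 = 0.91818. p̂ − p₀ = 0.018182.
1/(2n) = 0.004545.
Corrected numerator: |0.018182| − 0.004545 = 0.013637.
Under H₀, SE = √(p₀(1−p₀)/n) = √(0.90·0.10/110) = √0.000818182 = 0.028604.
z = (+)0.013637/0.028604 = 0.477.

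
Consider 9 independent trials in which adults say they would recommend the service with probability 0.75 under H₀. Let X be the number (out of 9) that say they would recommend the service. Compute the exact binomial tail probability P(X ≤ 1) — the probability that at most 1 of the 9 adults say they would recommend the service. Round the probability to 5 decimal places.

X ~ Binomial(n=9, p=0.75).
P(X ≤ 1) = C(9,0)·0.75^0·0.25^9 + C(9,1)·0.75^1·0.25^8.
= 0.000004 + 0.000103 = 0.00011.

P = 0.00011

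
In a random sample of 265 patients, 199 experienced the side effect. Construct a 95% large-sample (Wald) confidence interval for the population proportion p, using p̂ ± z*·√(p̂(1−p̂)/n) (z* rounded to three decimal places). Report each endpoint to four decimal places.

(0.6989, 0.8030)

p̂ = 199/265 = 0.75094.
SE(p̂) = √(0.75094·0.24906/265) = 0.026566.
The 95% critical value is z* = 1.960.
Margin = 1.960·0.026566 = 0.05207.
So the interval runs from 0.6989 to 0.8030.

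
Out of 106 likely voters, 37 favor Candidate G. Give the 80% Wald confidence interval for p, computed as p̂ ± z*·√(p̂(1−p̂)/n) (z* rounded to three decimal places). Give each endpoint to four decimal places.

The sample proportion is 37/106 = 0.34906.
Standard error of p̂: √(0.227216/106) = √0.002143548 = 0.046298.
z* = 1.282 at the 80% level.
Margin = 1.282·0.046298 = 0.05935.
Interval: 0.34906 ± 0.05935 → (0.2897, 0.4084).

(0.2897, 0.4084)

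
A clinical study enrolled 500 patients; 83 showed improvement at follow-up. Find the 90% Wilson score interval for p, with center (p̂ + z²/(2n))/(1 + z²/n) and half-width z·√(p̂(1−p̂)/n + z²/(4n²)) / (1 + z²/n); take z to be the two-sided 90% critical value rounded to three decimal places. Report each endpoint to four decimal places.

(0.1404, 0.1952)

Here p̂ = 83/500 = 0.16600 and z = 1.645 (z² = 2.706025).
Denominator 1 + z²/n = 1 + 2.706025/500 = 1.005412.
Center = (0.16600 + 0.002706)/1.005412 = 0.16780.
Radicand: p̂(1−p̂)/n + z²/(4n²) = 0.000276888 + 0.000002706 = 0.000279594.
Half-width = z·√(radicand)/denom = 1.645·0.016721/1.005412 = 0.02736.
So the interval runs from 0.1404 to 0.1952.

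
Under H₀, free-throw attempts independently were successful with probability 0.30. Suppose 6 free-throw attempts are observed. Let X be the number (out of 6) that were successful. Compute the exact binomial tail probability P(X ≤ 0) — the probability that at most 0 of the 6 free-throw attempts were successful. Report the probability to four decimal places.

X ~ Binomial(n=6, p=0.30).
P(X ≤ 0) = C(6,0)·0.30^0·0.70^6.
= 0.117649 = 0.1176.

P = 0.1176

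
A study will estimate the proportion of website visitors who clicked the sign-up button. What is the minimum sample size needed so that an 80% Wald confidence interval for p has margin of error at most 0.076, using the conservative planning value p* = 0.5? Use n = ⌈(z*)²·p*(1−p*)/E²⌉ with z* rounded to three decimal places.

n = 72

z* = 1.282 at the 80% level.
p*(1−p*) = 0.2500.
(z*)²·p*(1−p*)/E² = 1.643524·0.2500/0.005776 = 71.136.
Rounding up, n = 72.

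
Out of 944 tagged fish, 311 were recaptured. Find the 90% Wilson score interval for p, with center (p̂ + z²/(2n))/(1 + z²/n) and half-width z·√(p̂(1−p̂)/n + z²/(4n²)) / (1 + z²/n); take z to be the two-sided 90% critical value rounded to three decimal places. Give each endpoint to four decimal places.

Here p̂ = 311/944 = 0.32945 and z = 1.645 (z² = 2.706025).
1 + z²/n = 1.002867.
Center = (0.32945 + 0.001433)/1.002867 = 0.32994.
Radicand: p̂(1−p̂)/n + z²/(4n²) = 0.000234017 + 0.000000759 = 0.000234776.
Half-width = 1.645·√0.000234776/1.002867 = 0.02513.
So the interval runs from 0.3048 to 0.3551.

(0.3048, 0.3551)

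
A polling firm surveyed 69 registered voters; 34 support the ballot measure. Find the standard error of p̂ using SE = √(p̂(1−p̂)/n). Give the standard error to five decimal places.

With x = 34 successes in n = 69, p̂ = 0.49275.
p̂(1−p̂) = 0.249947.
Dividing by n and taking the root: √0.003622420 = 0.06019.

SE = 0.06019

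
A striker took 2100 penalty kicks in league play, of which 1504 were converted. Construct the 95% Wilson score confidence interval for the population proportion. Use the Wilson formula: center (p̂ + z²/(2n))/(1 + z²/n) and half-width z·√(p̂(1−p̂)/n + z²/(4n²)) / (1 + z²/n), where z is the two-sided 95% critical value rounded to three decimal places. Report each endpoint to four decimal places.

(0.6965, 0.7351)

Here p̂ = 1504/2100 = 0.71619 and z = 1.960 (z² = 3.841600).
1 + z²/n = 1.001829.
Center = (0.71619 + 0.000915)/1.001829 = 0.71580.
Radicand: p̂(1−p̂)/n + z²/(4n²) = 0.000096791 + 0.000000218 = 0.000097009.
Half-width = 1.960·√0.000097009/1.001829 = 0.01927.
Interval: 0.71580 ± 0.01927 → (0.6965, 0.7351).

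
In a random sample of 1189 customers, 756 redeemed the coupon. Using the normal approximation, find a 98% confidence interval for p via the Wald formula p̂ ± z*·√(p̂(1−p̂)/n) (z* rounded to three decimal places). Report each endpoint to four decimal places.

p̂ = 756/1189 = 0.63583.
SE(p̂) = √(0.63583·0.36417/1189) = 0.013955.
The 98% critical value is z* = 2.326.
Margin of error: 2.326 × 0.013955 = 0.03246.
CI: 0.63583 ± 0.03246 = (0.6034, 0.6683).

(0.6034, 0.6683)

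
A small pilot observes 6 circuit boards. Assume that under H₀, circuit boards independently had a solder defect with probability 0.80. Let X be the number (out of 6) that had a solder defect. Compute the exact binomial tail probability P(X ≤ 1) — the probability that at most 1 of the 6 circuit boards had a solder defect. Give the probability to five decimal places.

P = 0.00160

X is binomial with n = 6 and p = 0.80.
P(X ≤ 1) = C(6,0)·0.80^0·0.20^6 + C(6,1)·0.80^1·0.20^5.
= 0.000064 + 0.001536 = 0.00160.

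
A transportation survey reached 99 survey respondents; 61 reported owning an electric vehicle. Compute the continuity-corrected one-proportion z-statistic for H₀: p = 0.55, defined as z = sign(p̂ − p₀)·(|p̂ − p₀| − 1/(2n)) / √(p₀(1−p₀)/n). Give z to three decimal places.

z = 1.222

Sample proportion p̂ = 61/99 = 0.61616. p̂ − p₀ = 0.066162.
Continuity correction 1/(2n) = 1/198 = 0.005051.
Corrected numerator: |0.066162| − 0.005051 = 0.061111.
Under H₀, SE = √(p₀(1−p₀)/n) = √(0.55·0.45/99) = √0.002500000 = 0.050000.
z = +0.061111/0.050000 = 1.222.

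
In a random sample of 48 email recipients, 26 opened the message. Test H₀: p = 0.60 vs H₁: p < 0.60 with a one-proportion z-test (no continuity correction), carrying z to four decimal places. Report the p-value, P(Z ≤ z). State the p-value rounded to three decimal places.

With x = 26 successes in n = 48, p̂ = 0.54167.
Under H₀, SE = √(p₀(1−p₀)/n) = √(0.60·0.40/48) = √0.005000000 = 0.070711.
Test statistic (full precision, shown to 4 dp): z = (26/48 − 0.60)/SE₀ ≈ -0.8250.
From the standard normal, P(Z ≤ z) = 0.205.

p-value = 0.205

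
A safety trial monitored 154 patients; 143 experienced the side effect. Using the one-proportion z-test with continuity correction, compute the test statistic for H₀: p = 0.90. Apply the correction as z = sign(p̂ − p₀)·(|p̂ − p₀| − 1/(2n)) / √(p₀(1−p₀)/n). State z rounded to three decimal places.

The sample proportion is 143/154 = 0.92857. p̂ − p₀ = 0.028571.
1/(2n) = 0.003247.
Corrected numerator: |0.028571| − 0.003247 = 0.025324.
Under H₀, SE = √(p₀(1−p₀)/n) = √(0.90·0.10/154) = √0.000584416 = 0.024175.
z = +0.025324/0.024175 = 1.048.

z = 1.048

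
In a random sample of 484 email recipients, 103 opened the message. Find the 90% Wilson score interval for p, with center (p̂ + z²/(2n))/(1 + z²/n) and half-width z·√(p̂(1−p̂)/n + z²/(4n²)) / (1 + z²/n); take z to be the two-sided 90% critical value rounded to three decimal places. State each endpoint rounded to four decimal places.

p̂ = 103/484 = 0.21281; z = 1.645, so z² = 2.706025.
1 + z²/n = 1.005591.
Center = (0.21281 + 0.002795)/1.005591 = 0.21441.
Radicand: p̂(1−p̂)/n + z²/(4n²) = 0.000346120 + 0.000002888 = 0.000349008.
Half-width = z·√(radicand)/denom = 1.645·0.018682/1.005591 = 0.03056.
Interval: 0.21441 ± 0.03056 → (0.1838, 0.2450).

(0.1838, 0.2450)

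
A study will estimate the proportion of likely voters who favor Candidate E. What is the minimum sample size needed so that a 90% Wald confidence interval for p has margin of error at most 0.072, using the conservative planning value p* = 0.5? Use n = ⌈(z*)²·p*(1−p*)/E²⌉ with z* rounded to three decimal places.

n = 131

For 90% confidence, z* = 1.645.
p*(1−p*) = 0.50·0.50 = 0.2500.
Required n before rounding: 2.706025 × 0.2500 / 0.072² = 130.499.
Rounding up, n = 131.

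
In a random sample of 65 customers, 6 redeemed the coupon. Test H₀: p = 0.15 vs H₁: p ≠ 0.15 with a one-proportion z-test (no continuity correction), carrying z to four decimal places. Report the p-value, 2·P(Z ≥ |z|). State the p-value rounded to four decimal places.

p-value = 0.1927

With x = 6 successes in n = 65, p̂ = 0.09231.
Null standard error: √(0.15·0.85/65) = √0.001961538 = 0.044289.
z = (p̂ − p₀)/SE = (6/65 − 0.15)/0.044289 ≈ -1.3026.
p-value = 2·P(Z ≥ |z|) with z = -1.3026 → 0.1927.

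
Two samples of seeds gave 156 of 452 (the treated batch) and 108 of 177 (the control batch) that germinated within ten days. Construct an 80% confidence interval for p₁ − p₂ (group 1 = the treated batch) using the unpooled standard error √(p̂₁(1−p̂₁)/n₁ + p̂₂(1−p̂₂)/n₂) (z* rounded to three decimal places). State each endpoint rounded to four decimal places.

p̂₁ = 0.34513, p̂₂ = 0.61017, so the observed difference is -0.26504.
Unpooled SE = √(p̂₁(1−p̂₁)/n₁ + p̂₂(1−p̂₂)/n₂) = √(0.000500036 + 0.001343857) = 0.042941.
For 80% confidence, z* = 1.282. Margin = 1.282·0.042941 = 0.05505.
So the interval runs from -0.3201 to -0.2100.

(-0.3201, -0.2100)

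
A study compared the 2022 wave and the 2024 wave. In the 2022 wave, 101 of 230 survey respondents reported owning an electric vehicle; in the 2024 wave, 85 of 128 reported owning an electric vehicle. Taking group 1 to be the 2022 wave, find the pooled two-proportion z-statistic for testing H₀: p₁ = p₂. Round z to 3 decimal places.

p̂₁ = 101/230 = 0.43913, p̂₂ = 85/128 = 0.66406.
Pooling: p̂ = 186/358 = 0.51955.
Pooled SE = √[0.2496177·0.01216033] ≈ 0.055095.
z = -0.22493/0.055095 = -4.083.

z = -4.083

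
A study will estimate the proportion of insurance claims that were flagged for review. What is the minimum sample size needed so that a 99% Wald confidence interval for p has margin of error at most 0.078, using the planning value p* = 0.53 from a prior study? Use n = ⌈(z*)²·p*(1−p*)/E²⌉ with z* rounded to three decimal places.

The 99% critical value is z* = 2.576.
p*(1−p*) = 0.2491.
(z*)²·p*(1−p*)/E² = 6.635776·0.2491/0.006084 = 271.692.
⌈271.692⌉ = 272.

n = 272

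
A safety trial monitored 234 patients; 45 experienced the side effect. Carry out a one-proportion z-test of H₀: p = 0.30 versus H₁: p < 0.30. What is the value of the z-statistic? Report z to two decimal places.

The sample proportion is 45/234 = 0.19231.
Null standard error: √(0.30·0.70/234) = √0.000897436 = 0.029957.
Test statistic: z = -0.10769/0.029957 = -3.59.

z = -3.59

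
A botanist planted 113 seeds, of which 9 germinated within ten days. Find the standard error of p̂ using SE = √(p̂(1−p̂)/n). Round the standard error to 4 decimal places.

SE = 0.0255

With x = 9 successes in n = 113, p̂ = 0.07965.
p̂(1−p̂) = 0.073306.
SE = √(0.073306/113) = 0.0255.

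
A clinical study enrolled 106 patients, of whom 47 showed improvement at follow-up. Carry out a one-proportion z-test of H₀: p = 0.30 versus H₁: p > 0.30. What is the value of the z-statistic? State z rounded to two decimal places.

The sample proportion is 47/106 = 0.44340.
Null standard error: √(0.30·0.70/106) = √0.001981132 = 0.044510.
z = (p̂ − p₀)/SE = (0.44340 − 0.30)/0.044510 = 3.22.

z = 3.22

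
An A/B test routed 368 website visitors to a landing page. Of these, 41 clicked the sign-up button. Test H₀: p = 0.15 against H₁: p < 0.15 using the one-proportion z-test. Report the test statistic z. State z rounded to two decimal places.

Sample proportion p̂ = 41/368 = 0.11141.
Null standard error: √(0.15·0.85/368) = √0.000346467 = 0.018614.
Test statistic: z = -0.03859/0.018614 = -2.07.

z = -2.07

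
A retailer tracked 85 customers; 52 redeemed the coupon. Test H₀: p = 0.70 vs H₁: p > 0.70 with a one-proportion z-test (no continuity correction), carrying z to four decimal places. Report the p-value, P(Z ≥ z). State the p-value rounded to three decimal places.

p-value = 0.962

Sample proportion p̂ = 52/85 = 0.61176.
SE₀ = √(0.70·0.30/85) = 0.049705.
z = (p̂ − p₀)/SE = (52/85 − 0.70)/0.049705 ≈ -1.7752.
p-value = P(Z ≥ z) with z = -1.7752 → 0.962.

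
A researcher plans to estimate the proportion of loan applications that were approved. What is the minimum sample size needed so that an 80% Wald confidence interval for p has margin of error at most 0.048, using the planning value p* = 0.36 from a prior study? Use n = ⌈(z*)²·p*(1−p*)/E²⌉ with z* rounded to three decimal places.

z* = 1.282 at the 80% level.
p*(1−p*) = 0.36·0.64 = 0.2304.
(z*)²·p*(1−p*)/E² = 1.643524·0.2304/0.002304 = 164.352.
Rounding up, n = 165.

n = 165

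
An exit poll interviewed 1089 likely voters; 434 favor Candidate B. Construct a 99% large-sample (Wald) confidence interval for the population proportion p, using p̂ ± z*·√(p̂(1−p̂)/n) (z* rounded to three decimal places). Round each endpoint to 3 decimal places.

(0.360, 0.437)

Sample proportion p̂ = 434/1089 = 0.39853.
SE(p̂) = √(0.39853·0.60147/1089) = 0.014836.
The 99% critical value is z* = 2.576.
Margin = 2.576·0.014836 = 0.03822.
Interval: 0.39853 ± 0.03822 → (0.360, 0.437).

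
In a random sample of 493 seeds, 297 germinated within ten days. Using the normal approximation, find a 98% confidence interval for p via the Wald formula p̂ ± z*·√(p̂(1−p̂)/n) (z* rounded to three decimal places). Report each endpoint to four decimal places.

Sample proportion p̂ = 297/493 = 0.60243.
SE = √(p̂(1−p̂)/n) = √(0.239507/493) = 0.022041.
z* = 2.326 at the 98% level.
Margin = 2.326·0.022041 = 0.05127.
CI: 0.60243 ± 0.05127 = (0.5512, 0.6537).

(0.5512, 0.6537)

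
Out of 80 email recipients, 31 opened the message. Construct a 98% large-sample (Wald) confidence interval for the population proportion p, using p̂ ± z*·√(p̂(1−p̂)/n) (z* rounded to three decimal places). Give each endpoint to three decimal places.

(0.261, 0.514)

The sample proportion is 31/80 = 0.38750.
SE(p̂) = √(0.38750·0.61250/80) = 0.054468.
For 98% confidence, z* = 2.326.
Margin of error: 2.326 × 0.054468 = 0.12669.
CI: 0.38750 ± 0.12669 = (0.261, 0.514).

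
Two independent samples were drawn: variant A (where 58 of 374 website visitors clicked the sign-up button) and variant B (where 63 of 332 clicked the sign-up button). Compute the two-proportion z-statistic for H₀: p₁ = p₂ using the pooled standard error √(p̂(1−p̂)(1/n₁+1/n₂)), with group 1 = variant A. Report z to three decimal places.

p̂₁ = 58/374 = 0.15508, p̂₂ = 63/332 = 0.18976.
Pooling: p̂ = 121/706 = 0.17139.
SE = √[p̂(1−p̂)(1/n₁+1/n₂)] = √[0.17139·0.82861·(1/374+1/332)] ≈ 0.028416.
z = (p̂₁ − p̂₂)/SE = (0.15508 − 0.18976)/0.028416 = -0.03468/0.028416 = -1.220.

z = -1.220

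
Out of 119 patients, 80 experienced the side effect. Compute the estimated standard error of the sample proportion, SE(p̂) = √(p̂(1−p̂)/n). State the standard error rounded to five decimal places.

Sample proportion p̂ = 80/119 = 0.67227.
p̂(1−p̂) = 0.220323.
SE = √(0.220323/119) = 0.04303.

SE = 0.04303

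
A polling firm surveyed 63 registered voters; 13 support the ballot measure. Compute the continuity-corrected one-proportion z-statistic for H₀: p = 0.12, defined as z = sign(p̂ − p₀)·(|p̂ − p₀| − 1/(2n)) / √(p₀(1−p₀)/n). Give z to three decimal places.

Sample proportion p̂ = 13/63 = 0.20635. p̂ − p₀ = 0.086349.
1/(2n) = 0.007937.
Corrected numerator: |0.086349| − 0.007937 = 0.078412.
Null standard error: √(0.12·0.88/63) = √0.001676190 = 0.040941.
z = (+)0.078412/0.040941 = 1.915.

z = 1.915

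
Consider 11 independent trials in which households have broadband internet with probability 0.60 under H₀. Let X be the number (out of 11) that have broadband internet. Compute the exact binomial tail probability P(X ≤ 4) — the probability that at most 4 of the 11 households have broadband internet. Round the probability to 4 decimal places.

P = 0.0994

X is binomial with n = 11 and p = 0.60.
P(X ≤ 4) = Σ_{j=0}^{4} C(11,j)·0.60^j·0.40^{11−j}.
= 0.000042 + 0.000692 + 0.005190 + 0.023357 + 0.070071 = 0.0994.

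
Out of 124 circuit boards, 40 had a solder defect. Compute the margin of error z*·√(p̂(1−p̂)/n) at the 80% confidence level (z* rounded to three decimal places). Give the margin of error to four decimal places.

ME = 0.0538

The sample proportion is 40/124 = 0.32258.
SE = √(p̂(1−p̂)/n) = √(0.218522/124) = 0.041979.
z* = 1.282 at the 80% level.
ME = 1.282·0.041979 = 0.0538.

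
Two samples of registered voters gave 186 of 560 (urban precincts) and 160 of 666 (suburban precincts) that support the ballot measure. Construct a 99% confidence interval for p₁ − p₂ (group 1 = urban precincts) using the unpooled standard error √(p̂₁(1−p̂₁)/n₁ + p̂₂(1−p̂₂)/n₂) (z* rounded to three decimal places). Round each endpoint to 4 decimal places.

(0.0252, 0.1586)

p̂₁ = 0.33214, p̂₂ = 0.24024, so the observed difference is 0.09190.
Unpooled SE = √(p̂₁(1−p̂₁)/n₁ + p̂₂(1−p̂₂)/n₂) = √(0.000396114 + 0.000274061) = 0.025888.
The 99% critical value is z* = 2.576. Margin = 2.576·0.025888 = 0.06669.
Interval: 0.09190 ± 0.06669 → (0.0252, 0.1586).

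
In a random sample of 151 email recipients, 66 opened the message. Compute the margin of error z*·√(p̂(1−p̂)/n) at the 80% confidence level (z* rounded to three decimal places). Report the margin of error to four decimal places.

Sample proportion p̂ = 66/151 = 0.43709.
Standard error of p̂: √(0.246042/151) = √0.001629416 = 0.040366.
For 80% confidence, z* = 1.282.
ME = 1.282·0.040366 = 0.0517.

ME = 0.0517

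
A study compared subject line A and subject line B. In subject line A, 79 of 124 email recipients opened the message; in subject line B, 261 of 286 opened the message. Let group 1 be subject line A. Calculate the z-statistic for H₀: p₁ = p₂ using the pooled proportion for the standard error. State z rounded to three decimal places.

Sample proportions: p̂₁ = 79/124 = 0.63710 and p̂₂ = 261/286 = 0.91259.
Pooling: p̂ = 340/410 = 0.82927.
Pooled SE = √[0.1415824·0.01156102] ≈ 0.040458.
z = -0.27549/0.040458 = -6.809.

z = -6.809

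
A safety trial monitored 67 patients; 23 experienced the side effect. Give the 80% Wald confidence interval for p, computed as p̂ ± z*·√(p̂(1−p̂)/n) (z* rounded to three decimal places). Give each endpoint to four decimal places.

(0.2689, 0.4176)

With x = 23 successes in n = 67, p̂ = 0.34328.
Standard error of p̂: √(0.225440/67) = √0.003364776 = 0.058007.
z* = 1.282 at the 80% level.
Margin of error: 1.282 × 0.058007 = 0.07436.
CI: 0.34328 ± 0.07436 = (0.2689, 0.4176).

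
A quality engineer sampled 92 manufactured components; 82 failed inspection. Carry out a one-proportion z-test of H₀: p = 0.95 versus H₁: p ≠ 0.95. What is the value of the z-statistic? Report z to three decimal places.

z = -2.583

The sample proportion is 82/92 = 0.89130.
Under H₀, SE = √(p₀(1−p₀)/n) = √(0.95·0.05/92) = √0.000516304 = 0.022722.
z = (p̂ − p₀)/SE = (0.89130 − 0.95)/0.022722 = -2.583.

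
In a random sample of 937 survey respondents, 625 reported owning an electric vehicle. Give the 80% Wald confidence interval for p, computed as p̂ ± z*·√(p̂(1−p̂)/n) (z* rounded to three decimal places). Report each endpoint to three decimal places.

p̂ = 625/937 = 0.66702.
SE = √(p̂(1−p̂)/n) = √(0.222104/937) = 0.015396.
For 80% confidence, z* = 1.282.
Margin of error: 1.282 × 0.015396 = 0.01974.
CI: 0.66702 ± 0.01974 = (0.647, 0.687).

(0.647, 0.687)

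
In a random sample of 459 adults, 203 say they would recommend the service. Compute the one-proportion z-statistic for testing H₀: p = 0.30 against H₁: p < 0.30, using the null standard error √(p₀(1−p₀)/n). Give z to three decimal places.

The sample proportion is 203/459 = 0.44227.
Null standard error: √(0.30·0.70/459) = √0.000457516 = 0.021390.
z = (p̂ − p₀)/SE = (0.44227 − 0.30)/0.021390 = 6.651.

z = 6.651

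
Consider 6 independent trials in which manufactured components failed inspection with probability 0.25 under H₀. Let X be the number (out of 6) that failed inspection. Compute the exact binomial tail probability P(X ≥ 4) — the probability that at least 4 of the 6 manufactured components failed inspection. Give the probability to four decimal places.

P = 0.0376

X ~ Binomial(n=6, p=0.25).
P(X ≥ 4) = C(6,4)·0.25^4·0.75^2 + C(6,5)·0.25^5·0.75^1 + C(6,6)·0.25^6·0.75^0.
= 0.032959 + 0.004395 + 0.000244 = 0.0376.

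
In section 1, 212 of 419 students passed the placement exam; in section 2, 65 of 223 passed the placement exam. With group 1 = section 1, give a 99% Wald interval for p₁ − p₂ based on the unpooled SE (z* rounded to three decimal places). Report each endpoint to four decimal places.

(0.1140, 0.3150)

p̂₁ = 0.50597, p̂₂ = 0.29148, so the observed difference is 0.21449.
Unpooled SE = √(p̂₁(1−p̂₁)/n₁ + p̂₂(1−p̂₂)/n₂) = √(0.000596574 + 0.000926096) = 0.039021.
z* = 2.576 at the 99% level. Margin = 2.576·0.039021 = 0.10052.
CI: 0.21449 ± 0.10052 = (0.1140, 0.3150).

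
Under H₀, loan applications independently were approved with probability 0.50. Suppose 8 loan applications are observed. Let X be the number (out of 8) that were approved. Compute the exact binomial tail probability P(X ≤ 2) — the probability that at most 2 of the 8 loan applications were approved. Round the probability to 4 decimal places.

X is binomial with n = 8 and p = 0.50.
P(X ≤ 2) = C(8,0)·0.50^0·0.50^8 + C(8,1)·0.50^1·0.50^7 + C(8,2)·0.50^2·0.50^6.
= 0.003906 + 0.031250 + 0.109375 = 0.1445.

P = 0.1445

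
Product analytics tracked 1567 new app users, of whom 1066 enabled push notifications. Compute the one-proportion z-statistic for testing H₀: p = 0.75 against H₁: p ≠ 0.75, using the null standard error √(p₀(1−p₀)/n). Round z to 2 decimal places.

z = -6.37

The sample proportion is 1066/1567 = 0.68028.
SE₀ = √(0.75·0.25/1567) = 0.010939.
Test statistic: z = -0.06972/0.010939 = -6.37.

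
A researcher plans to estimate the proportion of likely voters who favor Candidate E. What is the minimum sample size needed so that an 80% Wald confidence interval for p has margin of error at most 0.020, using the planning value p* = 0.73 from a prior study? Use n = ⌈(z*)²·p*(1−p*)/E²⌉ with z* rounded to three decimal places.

n = 810

The 80% critical value is z* = 1.282.
p*(1−p*) = 0.1971.
Required n before rounding: 1.643524 × 0.1971 / 0.020² = 809.846.
Rounding up, n = 810.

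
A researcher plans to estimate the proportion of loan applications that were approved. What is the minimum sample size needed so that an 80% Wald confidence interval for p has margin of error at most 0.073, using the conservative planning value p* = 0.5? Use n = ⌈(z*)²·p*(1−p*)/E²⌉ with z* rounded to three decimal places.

n = 78

z* = 1.282 at the 80% level.
p*(1−p*) = 0.50·0.50 = 0.2500.
(z*)²·p*(1−p*)/E² = 1.643524·0.2500/0.005329 = 77.103.
⌈77.103⌉ = 78.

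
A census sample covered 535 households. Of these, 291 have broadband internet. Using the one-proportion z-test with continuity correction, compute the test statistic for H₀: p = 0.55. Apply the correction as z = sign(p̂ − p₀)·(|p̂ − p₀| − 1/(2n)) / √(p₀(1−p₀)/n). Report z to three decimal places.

p̂ = 291/535 = 0.54393. p̂ − p₀ = -0.006075.
1/(2n) = 0.000935.
Corrected numerator: |-0.006075| − 0.000935 = 0.005140.
Under H₀, SE = √(p₀(1−p₀)/n) = √(0.55·0.45/535) = √0.000462617 = 0.021509.
z = −0.005140/0.021509 = -0.239.

z = -0.239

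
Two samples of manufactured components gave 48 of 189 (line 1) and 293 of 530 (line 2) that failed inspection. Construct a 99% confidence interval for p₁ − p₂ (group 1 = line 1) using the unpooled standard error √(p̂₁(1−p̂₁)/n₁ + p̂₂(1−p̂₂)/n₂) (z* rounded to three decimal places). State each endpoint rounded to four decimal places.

(-0.3976, -0.2001)

p̂₁ = 48/189 = 0.25397, p̂₂ = 293/530 = 0.55283; p̂₁ − p̂₂ = -0.29886.
SE = √(0.001002478 + 0.000466432) = √0.001468910 = 0.038326.
The 99% critical value is z* = 2.576. Margin = 2.576·0.038326 = 0.09873.
So the interval runs from -0.3976 to -0.2001.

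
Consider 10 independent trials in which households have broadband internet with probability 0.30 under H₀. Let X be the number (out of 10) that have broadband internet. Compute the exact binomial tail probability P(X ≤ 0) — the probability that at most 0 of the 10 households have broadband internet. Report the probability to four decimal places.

P = 0.0282

X is binomial with n = 10 and p = 0.30.
P(X ≤ 0) = C(10,0)·0.30^0·0.70^10.
= 0.028248 = 0.0282.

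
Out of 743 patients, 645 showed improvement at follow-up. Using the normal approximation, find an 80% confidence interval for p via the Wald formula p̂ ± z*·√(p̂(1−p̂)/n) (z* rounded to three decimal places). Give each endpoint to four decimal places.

(0.8522, 0.8840)

p̂ = 645/743 = 0.86810.
SE = √(p̂(1−p̂)/n) = √(0.114501/743) = 0.012414.
For 80% confidence, z* = 1.282.
Margin of error: 1.282 × 0.012414 = 0.01591.
CI: 0.86810 ± 0.01591 = (0.8522, 0.8840).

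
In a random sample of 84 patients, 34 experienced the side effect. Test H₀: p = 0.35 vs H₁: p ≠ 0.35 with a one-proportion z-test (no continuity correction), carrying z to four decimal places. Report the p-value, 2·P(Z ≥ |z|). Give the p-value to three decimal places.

p-value = 0.293

p̂ = 34/84 = 0.40476.
SE₀ = √(0.35·0.65/84) = 0.052042.
Test statistic (full precision, shown to 4 dp): z = (34/84 − 0.35)/SE₀ ≈ 1.0523.
From the standard normal, 2·P(Z ≥ |z|) = 0.293.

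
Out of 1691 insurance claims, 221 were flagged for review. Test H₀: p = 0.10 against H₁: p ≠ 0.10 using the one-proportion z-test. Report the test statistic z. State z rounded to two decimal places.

z = 4.21

Sample proportion p̂ = 221/1691 = 0.13069.
Null standard error: √(0.10·0.90/1691) = √0.000053223 = 0.007295.
z = (0.13069 − 0.10)/0.007295 = 0.03069/0.007295 = 4.21.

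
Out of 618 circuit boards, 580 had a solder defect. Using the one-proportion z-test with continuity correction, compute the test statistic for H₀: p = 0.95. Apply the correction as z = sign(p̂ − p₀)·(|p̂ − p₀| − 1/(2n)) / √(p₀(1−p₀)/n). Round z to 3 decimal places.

z = -1.218

Sample proportion p̂ = 580/618 = 0.93851. p̂ − p₀ = -0.011489.
1/(2n) = 0.000809.
Corrected numerator: |-0.011489| − 0.000809 = 0.010680.
Null standard error: √(0.95·0.05/618) = √0.000076861 = 0.008767.
z = (−)0.010680/0.008767 = -1.218.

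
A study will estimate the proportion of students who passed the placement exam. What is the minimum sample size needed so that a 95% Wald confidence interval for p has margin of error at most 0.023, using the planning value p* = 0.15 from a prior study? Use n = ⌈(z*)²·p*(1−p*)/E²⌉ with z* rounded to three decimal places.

z* = 1.960 at the 95% level.
p*(1−p*) = 0.15·0.85 = 0.1275.
Required n before rounding: 3.841600 × 0.1275 / 0.023² = 925.905.
⌈925.905⌉ = 926.

n = 926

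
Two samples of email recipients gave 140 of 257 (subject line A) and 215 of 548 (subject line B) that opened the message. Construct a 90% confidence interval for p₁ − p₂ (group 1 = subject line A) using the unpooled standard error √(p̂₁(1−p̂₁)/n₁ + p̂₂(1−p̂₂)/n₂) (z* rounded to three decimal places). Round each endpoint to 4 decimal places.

p̂₁ = 0.54475, p̂₂ = 0.39234, so the observed difference is 0.15241.
Unpooled SE = √(p̂₁(1−p̂₁)/n₁ + p̂₂(1−p̂₂)/n₂) = √(0.000964972 + 0.000435052) = 0.037417.
z* = 1.645 at the 90% level. Margin of error = 0.06155.
CI: 0.15241 ± 0.06155 = (0.0909, 0.2140).

(0.0909, 0.2140)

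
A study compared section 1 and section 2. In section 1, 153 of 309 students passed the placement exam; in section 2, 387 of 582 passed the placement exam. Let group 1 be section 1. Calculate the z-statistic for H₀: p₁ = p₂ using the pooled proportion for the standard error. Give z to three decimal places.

z = -4.937

Sample proportions: p̂₁ = 153/309 = 0.49515 and p̂₂ = 387/582 = 0.66495.
Pooled p̂ = (153+387)/(309+582) = 540/891 = 0.60606.
SE = √[p̂(1−p̂)(1/n₁+1/n₂)] = √[0.60606·0.39394·(1/309+1/582)] ≈ 0.034393.
z = (p̂₁ − p̂₂)/SE = (0.49515 − 0.66495)/0.034393 = -0.16980/0.034393 = -4.937.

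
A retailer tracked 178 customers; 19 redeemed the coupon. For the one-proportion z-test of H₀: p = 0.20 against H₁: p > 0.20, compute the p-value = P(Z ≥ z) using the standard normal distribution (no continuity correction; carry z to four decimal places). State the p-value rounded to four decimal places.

p-value = 0.9991

The sample proportion is 19/178 = 0.10674.
Null standard error: √(0.20·0.80/178) = √0.000898876 = 0.029981.
z = (p̂ − p₀)/SE = (19/178 − 0.20)/0.029981 ≈ -3.1106.
p-value = P(Z ≥ z) with z = -3.1106 → 0.9991.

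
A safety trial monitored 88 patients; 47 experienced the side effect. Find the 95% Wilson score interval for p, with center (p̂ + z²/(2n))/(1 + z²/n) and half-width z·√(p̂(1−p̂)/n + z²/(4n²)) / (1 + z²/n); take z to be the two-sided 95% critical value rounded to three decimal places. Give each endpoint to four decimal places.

p̂ = 47/88 = 0.53409; z = 1.960, so z² = 3.841600.
1 + z²/n = 1.043655.
Adjusted center: (0.53409 + z²/(2n))/1.043655 = 0.53266.
Radicand: p̂(1−p̂)/n + z²/(4n²) = 0.002827702 + 0.000124019 = 0.002951721.
Half-width = z·√(radicand)/denom = 1.960·0.054330/1.043655 = 0.10203.
CI: 0.53266 ± 0.10203 = (0.4306, 0.6347).

(0.4306, 0.6347)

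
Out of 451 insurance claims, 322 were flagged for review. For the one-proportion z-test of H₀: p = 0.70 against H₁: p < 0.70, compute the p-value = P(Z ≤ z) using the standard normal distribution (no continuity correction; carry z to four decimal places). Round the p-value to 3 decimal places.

p-value = 0.741

The sample proportion is 322/451 = 0.71397.
Null standard error: √(0.70·0.30/451) = √0.000465632 = 0.021579.
Test statistic (full precision, shown to 4 dp): z = (322/451 − 0.70)/SE₀ ≈ 0.6474.
From the standard normal, P(Z ≤ z) = 0.741.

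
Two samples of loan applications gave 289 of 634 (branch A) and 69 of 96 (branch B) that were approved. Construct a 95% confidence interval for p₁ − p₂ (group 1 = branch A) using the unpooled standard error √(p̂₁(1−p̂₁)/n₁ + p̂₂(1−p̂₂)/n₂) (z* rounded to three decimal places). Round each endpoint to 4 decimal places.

(-0.3609, -0.1650)

p̂₁ = 0.45584, p̂₂ = 0.71875, so the observed difference is -0.26291.
Unpooled SE = √(p̂₁(1−p̂₁)/n₁ + p̂₂(1−p̂₂)/n₂) = √(0.000391245 + 0.002105713) = 0.049970.
The 95% critical value is z* = 1.960. Margin = 1.960·0.049970 = 0.09794.
So the interval runs from -0.3609 to -0.1650.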